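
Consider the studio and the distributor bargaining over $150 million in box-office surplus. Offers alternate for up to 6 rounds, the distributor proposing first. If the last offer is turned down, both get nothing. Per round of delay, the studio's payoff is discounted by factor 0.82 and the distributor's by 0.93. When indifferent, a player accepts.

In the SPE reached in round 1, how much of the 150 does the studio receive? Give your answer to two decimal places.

Solve by backward induction from round 6.
Round 6 (the studio proposes): rejection yields 0 for the distributor; the studio offers 0 and keeps 150.
Round 5 (the distributor proposes): the studio can get 150 next round, worth 0.82 × 150 = 123 now, so the distributor offers 123, keeping 27.
Round 4 (the studio proposes): the distributor can get 27 next round, worth 0.93 × 27 = 25.11 now; the studio offers that and keeps 124.89.
Round 3 (the distributor proposes): the studio can get 124.89 next round, worth 0.82 × 124.89 = 102.4098 now; the distributor offers that and keeps 47.5902.
Round 2 (the studio proposes): the distributor can get 47.5902 next round, worth 0.93 × 47.5902 = 44.258886 now. The studio offers 44.258886 and keeps 150 − 44.258886 = 105.741114.
Round 1 (the distributor proposes): the studio can get 105.741114 next round, worth 0.82 × 105.741114 = 86.70771348 now, so the distributor offers 86.70771348, keeping 63.29228652.

86.71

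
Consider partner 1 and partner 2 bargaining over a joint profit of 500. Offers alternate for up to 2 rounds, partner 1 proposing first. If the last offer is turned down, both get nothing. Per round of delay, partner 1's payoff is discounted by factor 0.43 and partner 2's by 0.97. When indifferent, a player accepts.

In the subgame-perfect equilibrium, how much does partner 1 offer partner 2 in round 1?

Round 2 (partner 2 proposes): rejection yields 0 for partner 1; partner 2 offers 0 and keeps 500.
Round 1 (partner 1 proposes): partner 2 can get 500 next round, worth 0.97 × 500 = 485 now, so partner 1 offers 485, keeping 15.

485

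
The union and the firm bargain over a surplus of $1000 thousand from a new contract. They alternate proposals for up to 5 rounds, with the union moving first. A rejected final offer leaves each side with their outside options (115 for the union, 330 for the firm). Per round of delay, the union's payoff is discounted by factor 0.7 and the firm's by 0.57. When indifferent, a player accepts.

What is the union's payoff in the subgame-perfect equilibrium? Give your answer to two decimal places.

708.23

Round 5 (the union proposes): the firm gets 330 if talks fail, so the union offers 330 and keeps 670.
Round 4 (the firm proposes): the union can get 670 next round, worth 0.7 × 670 = 469 now; the firm offers that and keeps 531.
Round 3 (the union proposes): the firm can get 531 next round, worth 0.57 × 531 = 302.67 now; the union offers that and keeps 697.33.
Round 2 (the firm proposes): the union can get 697.33 next round, worth 0.7 × 697.33 = 488.131 now; the firm offers that and keeps 511.869.
Round 1 (the union proposes): the firm can get 511.869 next round, worth 0.57 × 511.869 = 291.76533 now, so the union offers 291.76533, keeping 708.23467.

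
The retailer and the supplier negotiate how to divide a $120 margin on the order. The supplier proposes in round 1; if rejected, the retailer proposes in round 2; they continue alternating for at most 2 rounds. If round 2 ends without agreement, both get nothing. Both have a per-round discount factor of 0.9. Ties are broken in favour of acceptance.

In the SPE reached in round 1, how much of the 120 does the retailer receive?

Round 2 (the retailer proposes): the supplier will accept anything ≥ 0, so the retailer offers 0 and keeps 120.
Round 1 (the supplier proposes): the retailer can get 120 next round, worth 0.9 × 120 = 108 now; the supplier offers that and keeps 12.

108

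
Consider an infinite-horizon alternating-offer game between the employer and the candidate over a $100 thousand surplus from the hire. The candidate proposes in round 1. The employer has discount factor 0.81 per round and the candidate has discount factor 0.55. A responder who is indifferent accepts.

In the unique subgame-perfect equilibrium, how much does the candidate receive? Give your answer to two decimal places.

34.27

Let x be the candidate's share when the candidate proposes and y be the employer's share when the employer proposes.
The employer accepts iff offered ≥ 0.81·y, so x = 100 − 0.81y. Symmetrically y = 100 − 0.55x.
Substituting: x = 100 − 0.81(100 − 0.55x), giving x(1 − 0.55·0.81) = 100(1 − 0.81).
So x = 100 × 0.19 / 0.5545 ≈ 34.2651, and the employer receives 100 − x ≈ 65.7349.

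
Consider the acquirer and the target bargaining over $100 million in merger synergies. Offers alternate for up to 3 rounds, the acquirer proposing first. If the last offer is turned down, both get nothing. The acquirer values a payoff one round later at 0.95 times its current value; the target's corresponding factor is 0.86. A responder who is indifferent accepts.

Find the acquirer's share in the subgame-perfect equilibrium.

95.7

Round 3 (the acquirer proposes): rejection yields 0 for the target; the acquirer offers 0 and keeps 100.
Round 2 (the target proposes): the acquirer can get 100 next round, worth 0.95 × 100 = 95 now. The target offers 95 and keeps 100 − 95 = 5.
Round 1 (the acquirer proposes): the target can get 5 next round, worth 0.86 × 5 = 4.3 now. The acquirer offers 4.3 and keeps 100 − 4.3 = 95.7.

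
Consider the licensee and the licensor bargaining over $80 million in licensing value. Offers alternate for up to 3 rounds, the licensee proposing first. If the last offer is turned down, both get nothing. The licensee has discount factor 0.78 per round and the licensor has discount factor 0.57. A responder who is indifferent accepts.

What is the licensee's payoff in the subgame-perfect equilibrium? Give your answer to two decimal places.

69.97

Round 3 (the licensee proposes): the licensor will accept anything ≥ 0, so the licensee offers 0 and keeps 80.
Round 2 (the licensor proposes): the licensee can get 80 next round, worth 0.78 × 80 = 62.4 now. The licensor offers 62.4 and keeps 80 − 62.4 = 17.6.
Round 1 (the licensee proposes): the licensor can get 17.6 next round, worth 0.57 × 17.6 = 10.032 now; the licensee offers that and keeps 69.968.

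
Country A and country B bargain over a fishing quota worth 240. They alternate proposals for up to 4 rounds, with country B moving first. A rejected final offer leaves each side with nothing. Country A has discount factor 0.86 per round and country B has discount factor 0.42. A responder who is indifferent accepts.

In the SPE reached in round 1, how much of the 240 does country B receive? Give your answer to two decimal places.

Work backward from the last round.
Round 4 (country A proposes): rejection yields 0 for country B; country A offers 0 and keeps 240.
Round 3 (country B proposes): country A can get 240 next round, worth 0.86 × 240 = 206.4 now. Country B offers 206.4 and keeps 240 − 206.4 = 33.6.
Round 2 (country A proposes): country B can get 33.6 next round, worth 0.42 × 33.6 = 14.112 now, so country A offers 14.112, keeping 225.888.
Round 1 (country B proposes): country A can get 225.888 next round, worth 0.86 × 225.888 = 194.26368 now; country B offers that and keeps 45.73632.

45.74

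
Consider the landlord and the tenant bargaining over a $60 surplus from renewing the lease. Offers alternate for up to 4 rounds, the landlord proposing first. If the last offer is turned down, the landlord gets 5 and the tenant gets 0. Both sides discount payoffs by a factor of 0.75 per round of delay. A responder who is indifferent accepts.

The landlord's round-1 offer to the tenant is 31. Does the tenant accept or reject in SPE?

Reject

Round 4 (the tenant proposes): the landlord gets 5 if talks fail, so the tenant offers 5 and keeps 55.
Round 3 (the landlord proposes): the tenant can get 55 next round, worth 0.75 × 55 = 41.25 now, so the landlord offers 41.25, keeping 18.75.
Round 2 (the tenant proposes): the landlord can get 18.75 next round, worth 0.75 × 18.75 = 14.0625 now. The tenant offers 14.0625 and keeps 60 − 14.0625 = 45.9375.
So by rejecting in round 1, the tenant gets 45.9375 next round, worth 0.75 × 45.9375 = 34.453125 now.
Offer 31 < 34.453125, so the tenant rejects.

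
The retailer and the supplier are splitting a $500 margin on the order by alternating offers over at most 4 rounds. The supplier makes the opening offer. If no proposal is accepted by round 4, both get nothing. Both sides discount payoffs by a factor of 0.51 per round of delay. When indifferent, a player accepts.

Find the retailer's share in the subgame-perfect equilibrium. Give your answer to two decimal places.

Solve by backward induction from round 4.
Round 4 (the retailer proposes): the supplier will accept anything ≥ 0, so the retailer offers 0 and keeps 500.
Round 3 (the supplier proposes): the retailer can get 500 next round, worth 0.51 × 500 = 255 now. The supplier offers 255 and keeps 500 − 255 = 245.
Round 2 (the retailer proposes): the supplier can get 245 next round, worth 0.51 × 245 = 124.95 now. The retailer offers 124.95 and keeps 500 − 124.95 = 375.05.
Round 1 (the supplier proposes): the retailer can get 375.05 next round, worth 0.51 × 375.05 = 191.2755 now. The supplier offers 191.2755 and keeps 500 − 191.2755 = 308.7245.

191.28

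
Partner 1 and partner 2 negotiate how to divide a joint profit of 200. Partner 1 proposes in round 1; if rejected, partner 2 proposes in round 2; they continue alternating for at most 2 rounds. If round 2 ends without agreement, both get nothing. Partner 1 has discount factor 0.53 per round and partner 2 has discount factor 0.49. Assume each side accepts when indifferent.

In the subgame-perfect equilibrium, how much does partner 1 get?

Round 2 (partner 2 proposes): partner 1 will accept anything ≥ 0, so partner 2 offers 0 and keeps 200.
Round 1 (partner 1 proposes): partner 2 can get 200 next round, worth 0.49 × 200 = 98 now; partner 1 offers that and keeps 102.

102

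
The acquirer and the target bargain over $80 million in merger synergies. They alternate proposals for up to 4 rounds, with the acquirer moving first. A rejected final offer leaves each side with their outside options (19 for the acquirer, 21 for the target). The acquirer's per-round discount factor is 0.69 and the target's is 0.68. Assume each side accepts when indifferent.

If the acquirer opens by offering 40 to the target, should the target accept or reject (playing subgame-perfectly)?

Accept

Round 4 (the target proposes): the acquirer gets 19 if talks fail, so the target offers 19 and keeps 61.
Round 3 (the acquirer proposes): the target can get 61 next round, worth 0.68 × 61 = 41.48 now, so the acquirer offers 41.48, keeping 38.52.
Round 2 (the target proposes): the acquirer can get 38.52 next round, worth 0.69 × 38.52 = 26.5788 now; the target offers that and keeps 53.4212.
So by rejecting in round 1, the target gets 53.4212 next round, worth 0.68 × 53.4212 = 36.326416 now.
Offer 40 ≥ 36.326416, so the target accepts.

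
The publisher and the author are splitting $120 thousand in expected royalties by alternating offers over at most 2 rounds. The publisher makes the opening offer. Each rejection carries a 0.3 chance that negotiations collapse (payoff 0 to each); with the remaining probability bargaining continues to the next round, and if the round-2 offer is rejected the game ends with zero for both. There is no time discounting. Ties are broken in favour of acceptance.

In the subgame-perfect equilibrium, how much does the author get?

84

Round 2 (the author proposes): rejection yields 0 for the publisher; the author offers 0 and keeps 120.
Round 1 (the publisher proposes): rejecting gives the author an expected 0.7 × 120 = 84; the publisher offers that and keeps 36.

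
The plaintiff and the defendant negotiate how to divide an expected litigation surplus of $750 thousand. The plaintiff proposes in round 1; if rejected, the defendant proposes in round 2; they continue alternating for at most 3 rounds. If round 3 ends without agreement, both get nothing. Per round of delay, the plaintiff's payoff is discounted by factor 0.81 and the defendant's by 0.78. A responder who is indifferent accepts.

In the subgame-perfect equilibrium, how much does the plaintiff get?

638.85

Work backward from the last round.
Round 3 (the plaintiff proposes): the defendant will accept anything ≥ 0, so the plaintiff offers 0 and keeps 750.
Round 2 (the defendant proposes): the plaintiff can get 750 next round, worth 0.81 × 750 = 607.5 now; the defendant offers that and keeps 142.5.
Round 1 (the plaintiff proposes): the defendant can get 142.5 next round, worth 0.78 × 142.5 = 111.15 now. The plaintiff offers 111.15 and keeps 750 − 111.15 = 638.85.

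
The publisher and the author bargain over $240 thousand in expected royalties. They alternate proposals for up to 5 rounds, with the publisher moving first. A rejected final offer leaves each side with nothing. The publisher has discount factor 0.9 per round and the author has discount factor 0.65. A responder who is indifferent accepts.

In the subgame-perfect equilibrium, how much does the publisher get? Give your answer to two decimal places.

215.27

Round 5 (the publisher proposes): the author will accept anything ≥ 0, so the publisher offers 0 and keeps 240.
Round 4 (the author proposes): the publisher can get 240 next round, worth 0.9 × 240 = 216 now; the author offers that and keeps 24.
Round 3 (the publisher proposes): the author can get 24 next round, worth 0.65 × 24 = 15.6 now; the publisher offers that and keeps 224.4.
Round 2 (the author proposes): the publisher can get 224.4 next round, worth 0.9 × 224.4 = 201.96 now, so the author offers 201.96, keeping 38.04.
Round 1 (the publisher proposes): the author can get 38.04 next round, worth 0.65 × 38.04 = 24.726 now; the publisher offers that and keeps 215.274.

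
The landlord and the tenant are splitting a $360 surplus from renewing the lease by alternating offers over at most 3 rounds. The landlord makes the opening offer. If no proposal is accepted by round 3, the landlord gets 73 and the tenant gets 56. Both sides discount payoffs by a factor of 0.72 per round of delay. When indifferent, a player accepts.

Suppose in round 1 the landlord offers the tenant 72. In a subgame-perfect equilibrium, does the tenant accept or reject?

Reject

Round 3 (the landlord proposes): the tenant gets 56 if talks fail, so the landlord offers 56 and keeps 304.
Round 2 (the tenant proposes): the landlord can get 304 next round, worth 0.72 × 304 = 218.88 now. The tenant offers 218.88 and keeps 360 − 218.88 = 141.12.
So by rejecting in round 1, the tenant gets 141.12 next round, worth 0.72 × 141.12 = 101.6064 now.
Offer 72 < 101.6064, so the tenant rejects.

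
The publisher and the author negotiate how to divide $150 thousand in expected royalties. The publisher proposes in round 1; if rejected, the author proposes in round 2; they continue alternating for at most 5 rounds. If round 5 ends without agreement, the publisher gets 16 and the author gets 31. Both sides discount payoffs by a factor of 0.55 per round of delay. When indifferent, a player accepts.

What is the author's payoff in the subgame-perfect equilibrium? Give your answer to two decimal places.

51.19

Solve by backward induction from round 5.
Round 5 (the publisher proposes): the author gets 31 if talks fail, so the publisher offers 31 and keeps 119.
Round 4 (the author proposes): the publisher can get 119 next round, worth 0.55 × 119 = 65.45 now, so the author offers 65.45, keeping 84.55.
Round 3 (the publisher proposes): the author can get 84.55 next round, worth 0.55 × 84.55 = 46.5025 now. The publisher offers 46.5025 and keeps 150 − 46.5025 = 103.4975.
Round 2 (the author proposes): the publisher can get 103.4975 next round, worth 0.55 × 103.4975 = 56.923625 now. The author offers 56.923625 and keeps 150 − 56.923625 = 93.076375.
Round 1 (the publisher proposes): the author can get 93.076375 next round, worth 0.55 × 93.076375 = 51.19200625 now. The publisher offers 51.19200625 and keeps 150 − 51.19200625 = 98.80799375.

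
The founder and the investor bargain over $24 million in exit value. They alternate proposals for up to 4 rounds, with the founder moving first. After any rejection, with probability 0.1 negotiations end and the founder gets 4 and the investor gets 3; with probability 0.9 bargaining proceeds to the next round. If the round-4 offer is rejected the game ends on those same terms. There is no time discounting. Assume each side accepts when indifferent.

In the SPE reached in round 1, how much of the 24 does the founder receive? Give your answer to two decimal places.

Round 4 (the investor proposes): the founder gets 4 if talks fail, so the investor offers 4 and keeps 20.
Round 3 (the founder proposes): rejecting gives the investor an expected 0.9 × 20 + 0.1 × 3 = 18.3. The founder offers 18.3 and keeps 24 − 18.3 = 5.7.
Round 2 (the investor proposes): rejecting gives the founder an expected 0.9 × 5.7 + 0.1 × 4 = 5.53, so the investor offers 5.53, keeping 18.47.
Round 1 (the founder proposes): rejecting gives the investor an expected 0.9 × 18.47 + 0.1 × 3 = 16.923. The founder offers 16.923 and keeps 24 − 16.923 = 7.077.

7.08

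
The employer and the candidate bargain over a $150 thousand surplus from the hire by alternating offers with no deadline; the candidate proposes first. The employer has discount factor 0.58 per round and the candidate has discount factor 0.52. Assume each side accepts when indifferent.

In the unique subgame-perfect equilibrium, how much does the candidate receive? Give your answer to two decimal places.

When the candidate proposes, the employer accepts any offer worth at least 0.58 times what the employer would get by proposing next round; and vice versa.
This gives x = 150 − 0.58y and y = 150 − 0.52x, where x and y are each side's share when it proposes.
Hence (1 − 0.58·0.52)x = 150(1 − 0.58), i.e. 0.6984·x = 63.
x ≈ 90.2062; the employer's share is 150 − x ≈ 59.7938.

90.21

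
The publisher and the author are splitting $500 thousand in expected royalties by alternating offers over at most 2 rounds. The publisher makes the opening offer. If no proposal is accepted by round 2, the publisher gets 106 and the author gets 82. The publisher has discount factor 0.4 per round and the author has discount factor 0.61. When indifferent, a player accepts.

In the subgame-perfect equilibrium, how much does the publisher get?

259.66

Work backward from the last round.
Round 2 (the author proposes): the publisher gets 106 if talks fail, so the author offers 106 and keeps 394.
Round 1 (the publisher proposes): the author can get 394 next round, worth 0.61 × 394 = 240.34 now, so the publisher offers 240.34, keeping 259.66.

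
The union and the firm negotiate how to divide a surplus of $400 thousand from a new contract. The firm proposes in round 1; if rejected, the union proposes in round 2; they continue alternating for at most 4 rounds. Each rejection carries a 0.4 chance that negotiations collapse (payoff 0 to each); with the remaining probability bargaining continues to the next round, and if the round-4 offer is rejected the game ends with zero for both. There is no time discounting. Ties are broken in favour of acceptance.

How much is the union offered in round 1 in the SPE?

By backward induction:
Round 4 (the union proposes): the firm will accept anything ≥ 0, so the union offers 0 and keeps 400.
Round 3 (the firm proposes): rejecting gives the union an expected 0.6 × 400 = 240. The firm offers 240 and keeps 400 − 240 = 160.
Round 2 (the union proposes): rejecting gives the firm an expected 0.6 × 160 = 96; the union offers that and keeps 304.
Round 1 (the firm proposes): rejecting gives the union an expected 0.6 × 304 = 182.4, so the firm offers 182.4, keeping 217.6.

182.4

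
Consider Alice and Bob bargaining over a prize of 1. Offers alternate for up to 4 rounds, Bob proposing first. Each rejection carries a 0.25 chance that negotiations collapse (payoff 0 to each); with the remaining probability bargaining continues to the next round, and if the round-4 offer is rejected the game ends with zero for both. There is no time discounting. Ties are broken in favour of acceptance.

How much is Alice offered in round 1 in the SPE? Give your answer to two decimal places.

0.61

Round 4 (Alice proposes): rejection yields 0 for Bob; Alice offers 0 and keeps 1.
Round 3 (Bob proposes): rejecting gives Alice an expected 0.75 × 1 = 0.75. Bob offers 0.75 and keeps 1 − 0.75 = 0.25.
Round 2 (Alice proposes): rejecting gives Bob an expected 0.75 × 0.25 = 0.1875. Alice offers 0.1875 and keeps 1 − 0.1875 = 0.8125.
Round 1 (Bob proposes): rejecting gives Alice an expected 0.75 × 0.8125 = 0.609375; Bob offers that and keeps 0.390625.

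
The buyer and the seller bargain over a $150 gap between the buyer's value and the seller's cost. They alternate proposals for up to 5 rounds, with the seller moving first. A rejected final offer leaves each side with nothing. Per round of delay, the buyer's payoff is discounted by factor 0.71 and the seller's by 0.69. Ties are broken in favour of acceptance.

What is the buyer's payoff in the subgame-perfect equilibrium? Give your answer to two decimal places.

49.19

Round 5 (the seller proposes): the buyer will accept anything ≥ 0, so the seller offers 0 and keeps 150.
Round 4 (the buyer proposes): the seller can get 150 next round, worth 0.69 × 150 = 103.5 now; the buyer offers that and keeps 46.5.
Round 3 (the seller proposes): the buyer can get 46.5 next round, worth 0.71 × 46.5 = 33.015 now. The seller offers 33.015 and keeps 150 − 33.015 = 116.985.
Round 2 (the buyer proposes): the seller can get 116.985 next round, worth 0.69 × 116.985 = 80.71965 now; the buyer offers that and keeps 69.28035.
Round 1 (the seller proposes): the buyer can get 69.28035 next round, worth 0.71 × 69.28035 = 49.1890485 now; the seller offers that and keeps 100.8109515.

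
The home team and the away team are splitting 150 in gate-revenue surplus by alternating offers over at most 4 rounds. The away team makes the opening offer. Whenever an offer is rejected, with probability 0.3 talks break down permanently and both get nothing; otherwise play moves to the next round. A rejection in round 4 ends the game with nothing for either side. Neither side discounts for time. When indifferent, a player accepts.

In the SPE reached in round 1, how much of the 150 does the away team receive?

67.05

By backward induction:
Round 4 (the home team proposes): the away team will accept anything ≥ 0, so the home team offers 0 and keeps 150.
Round 3 (the away team proposes): rejecting gives the home team an expected 0.7 × 150 = 105; the away team offers that and keeps 45.
Round 2 (the home team proposes): rejecting gives the away team an expected 0.7 × 45 = 31.5, so the home team offers 31.5, keeping 118.5.
Round 1 (the away team proposes): rejecting gives the home team an expected 0.7 × 118.5 = 82.95, so the away team offers 82.95, keeping 67.05.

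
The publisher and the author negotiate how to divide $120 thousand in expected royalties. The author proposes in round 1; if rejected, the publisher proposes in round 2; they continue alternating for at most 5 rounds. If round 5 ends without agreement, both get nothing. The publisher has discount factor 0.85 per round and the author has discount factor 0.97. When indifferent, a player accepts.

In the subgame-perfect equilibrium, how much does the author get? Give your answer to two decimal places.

114.42

By backward induction:
Round 5 (the author proposes): the publisher will accept anything ≥ 0, so the author offers 0 and keeps 120.
Round 4 (the publisher proposes): the author can get 120 next round, worth 0.97 × 120 = 116.4 now, so the publisher offers 116.4, keeping 3.6.
Round 3 (the author proposes): the publisher can get 3.6 next round, worth 0.85 × 3.6 = 3.06 now, so the author offers 3.06, keeping 116.94.
Round 2 (the publisher proposes): the author can get 116.94 next round, worth 0.97 × 116.94 = 113.4318 now, so the publisher offers 113.4318, keeping 6.5682.
Round 1 (the author proposes): the publisher can get 6.5682 next round, worth 0.85 × 6.5682 = 5.58297 now, so the author offers 5.58297, keeping 114.41703.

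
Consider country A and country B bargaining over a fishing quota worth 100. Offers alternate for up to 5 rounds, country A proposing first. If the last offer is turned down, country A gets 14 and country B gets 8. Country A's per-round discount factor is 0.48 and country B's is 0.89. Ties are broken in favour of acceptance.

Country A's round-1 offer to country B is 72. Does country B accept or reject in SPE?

Round 5 (country A proposes): country B gets 8 if talks fail, so country A offers 8 and keeps 92.
Round 4 (country B proposes): country A can get 92 next round, worth 0.48 × 92 = 44.16 now; country B offers that and keeps 55.84.
Round 3 (country A proposes): country B can get 55.84 next round, worth 0.89 × 55.84 = 49.6976 now; country A offers that and keeps 50.3024.
Round 2 (country B proposes): country A can get 50.3024 next round, worth 0.48 × 50.3024 = 24.145152 now. Country B offers 24.145152 and keeps 100 − 24.145152 = 75.854848.
So by rejecting in round 1, country B gets 75.854848 next round, worth 0.89 × 75.854848 = 67.51081472 now.
Offer 72 ≥ 67.51081472, so country B accepts.

Accept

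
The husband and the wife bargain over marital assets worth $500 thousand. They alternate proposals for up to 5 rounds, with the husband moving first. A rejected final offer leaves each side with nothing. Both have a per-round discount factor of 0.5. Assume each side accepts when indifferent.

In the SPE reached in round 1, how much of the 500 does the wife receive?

Round 5 (the husband proposes): the wife will accept anything ≥ 0, so the husband offers 0 and keeps 500.
Round 4 (the wife proposes): the husband can get 500 next round, worth 0.5 × 500 = 250 now. The wife offers 250 and keeps 500 − 250 = 250.
Round 3 (the husband proposes): the wife can get 250 next round, worth 0.5 × 250 = 125 now; the husband offers that and keeps 375.
Round 2 (the wife proposes): the husband can get 375 next round, worth 0.5 × 375 = 187.5 now; the wife offers that and keeps 312.5.
Round 1 (the husband proposes): the wife can get 312.5 next round, worth 0.5 × 312.5 = 156.25 now, so the husband offers 156.25, keeping 343.75.

156.25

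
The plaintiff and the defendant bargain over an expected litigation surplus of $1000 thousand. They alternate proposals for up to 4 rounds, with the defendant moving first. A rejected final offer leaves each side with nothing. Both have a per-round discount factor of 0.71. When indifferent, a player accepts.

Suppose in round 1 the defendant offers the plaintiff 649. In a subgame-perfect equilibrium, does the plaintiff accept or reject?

Accept

Round 4 (the plaintiff proposes): the defendant will accept anything ≥ 0, so the plaintiff offers 0 and keeps 1000.
Round 3 (the defendant proposes): the plaintiff can get 1000 next round, worth 0.71 × 1000 = 710 now. The defendant offers 710 and keeps 1000 − 710 = 290.
Round 2 (the plaintiff proposes): the defendant can get 290 next round, worth 0.71 × 290 = 205.9 now, so the plaintiff offers 205.9, keeping 794.1.
So by rejecting in round 1, the plaintiff gets 794.1 next round, worth 0.71 × 794.1 = 563.811 now.
Offer 649 ≥ 563.811, so the plaintiff accepts.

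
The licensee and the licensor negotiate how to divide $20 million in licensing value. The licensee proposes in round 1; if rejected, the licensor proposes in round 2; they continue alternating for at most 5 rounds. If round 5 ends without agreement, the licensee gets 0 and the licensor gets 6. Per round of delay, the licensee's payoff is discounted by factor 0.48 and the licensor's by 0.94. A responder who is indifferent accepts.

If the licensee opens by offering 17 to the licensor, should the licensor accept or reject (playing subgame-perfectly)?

Round 5 (the licensee proposes): the licensor gets 6 if talks fail, so the licensee offers 6 and keeps 14.
Round 4 (the licensor proposes): the licensee can get 14 next round, worth 0.48 × 14 = 6.72 now; the licensor offers that and keeps 13.28.
Round 3 (the licensee proposes): the licensor can get 13.28 next round, worth 0.94 × 13.28 = 12.4832 now, so the licensee offers 12.4832, keeping 7.5168.
Round 2 (the licensor proposes): the licensee can get 7.5168 next round, worth 0.48 × 7.5168 = 3.608064 now. The licensor offers 3.608064 and keeps 20 − 3.608064 = 16.391936.
So by rejecting in round 1, the licensor gets 16.391936 next round, worth 0.94 × 16.391936 = 15.40841984 now.
Offer 17 ≥ 15.40841984, so the licensor accepts.

Accept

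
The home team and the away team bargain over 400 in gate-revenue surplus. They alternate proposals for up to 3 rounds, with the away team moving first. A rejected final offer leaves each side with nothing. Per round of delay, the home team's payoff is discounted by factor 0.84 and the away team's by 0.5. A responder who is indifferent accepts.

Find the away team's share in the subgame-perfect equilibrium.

Solve by backward induction from round 3.
Round 3 (the away team proposes): the home team will accept anything ≥ 0, so the away team offers 0 and keeps 400.
Round 2 (the home team proposes): the away team can get 400 next round, worth 0.5 × 400 = 200 now. The home team offers 200 and keeps 400 − 200 = 200.
Round 1 (the away team proposes): the home team can get 200 next round, worth 0.84 × 200 = 168 now, so the away team offers 168, keeping 232.

232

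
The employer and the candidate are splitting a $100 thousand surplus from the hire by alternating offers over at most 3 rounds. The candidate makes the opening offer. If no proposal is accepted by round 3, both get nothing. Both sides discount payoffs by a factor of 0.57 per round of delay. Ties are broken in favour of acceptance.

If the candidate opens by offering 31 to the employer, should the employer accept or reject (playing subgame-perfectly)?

Accept

Round 3 (the candidate proposes): rejection yields 0 for the employer; the candidate offers 0 and keeps 100.
Round 2 (the employer proposes): the candidate can get 100 next round, worth 0.57 × 100 = 57 now; the employer offers that and keeps 43.
So by rejecting in round 1, the employer gets 43 next round, worth 0.57 × 43 = 24.51 now.
Offer 31 ≥ 24.51, so the employer accepts.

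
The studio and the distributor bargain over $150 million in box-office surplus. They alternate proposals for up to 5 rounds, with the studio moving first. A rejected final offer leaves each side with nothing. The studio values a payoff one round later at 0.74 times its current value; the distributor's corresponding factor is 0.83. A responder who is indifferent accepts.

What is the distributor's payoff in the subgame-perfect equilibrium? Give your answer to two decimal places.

Solve by backward induction from round 5.
Round 5 (the studio proposes): rejection yields 0 for the distributor; the studio offers 0 and keeps 150.
Round 4 (the distributor proposes): the studio can get 150 next round, worth 0.74 × 150 = 111 now; the distributor offers that and keeps 39.
Round 3 (the studio proposes): the distributor can get 39 next round, worth 0.83 × 39 = 32.37 now; the studio offers that and keeps 117.63.
Round 2 (the distributor proposes): the studio can get 117.63 next round, worth 0.74 × 117.63 = 87.0462 now; the distributor offers that and keeps 62.9538.
Round 1 (the studio proposes): the distributor can get 62.9538 next round, worth 0.83 × 62.9538 = 52.251654 now; the studio offers that and keeps 97.748346.

52.25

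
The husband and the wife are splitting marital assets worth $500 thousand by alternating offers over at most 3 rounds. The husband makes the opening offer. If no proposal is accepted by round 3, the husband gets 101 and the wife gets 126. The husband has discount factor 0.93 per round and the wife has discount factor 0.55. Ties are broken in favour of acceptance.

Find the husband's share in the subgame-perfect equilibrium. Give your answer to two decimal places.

Round 3 (the husband proposes): the wife gets 126 if talks fail, so the husband offers 126 and keeps 374.
Round 2 (the wife proposes): the husband can get 374 next round, worth 0.93 × 374 = 347.82 now. The wife offers 347.82 and keeps 500 − 347.82 = 152.18.
Round 1 (the husband proposes): the wife can get 152.18 next round, worth 0.55 × 152.18 = 83.699 now; the husband offers that and keeps 416.301.

416.30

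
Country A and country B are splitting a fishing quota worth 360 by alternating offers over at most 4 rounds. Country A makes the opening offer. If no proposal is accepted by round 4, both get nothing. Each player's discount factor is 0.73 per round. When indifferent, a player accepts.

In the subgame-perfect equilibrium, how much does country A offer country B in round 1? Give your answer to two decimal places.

211.00

Round 4 (country B proposes): rejection yields 0 for country A; country B offers 0 and keeps 360.
Round 3 (country A proposes): country B can get 360 next round, worth 0.73 × 360 = 262.8 now, so country A offers 262.8, keeping 97.2.
Round 2 (country B proposes): country A can get 97.2 next round, worth 0.73 × 97.2 = 70.956 now, so country B offers 70.956, keeping 289.044.
Round 1 (country A proposes): country B can get 289.044 next round, worth 0.73 × 289.044 = 211.00212 now, so country A offers 211.00212, keeping 148.99788.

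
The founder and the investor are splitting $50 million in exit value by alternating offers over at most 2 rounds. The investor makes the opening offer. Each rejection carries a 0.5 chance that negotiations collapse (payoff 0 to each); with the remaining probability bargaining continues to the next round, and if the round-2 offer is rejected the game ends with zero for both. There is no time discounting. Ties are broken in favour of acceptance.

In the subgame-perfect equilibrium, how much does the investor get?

By backward induction:
Round 2 (the founder proposes): rejection yields 0 for the investor; the founder offers 0 and keeps 50.
Round 1 (the investor proposes): rejecting gives the founder an expected 0.5 × 50 = 25, so the investor offers 25, keeping 25.

25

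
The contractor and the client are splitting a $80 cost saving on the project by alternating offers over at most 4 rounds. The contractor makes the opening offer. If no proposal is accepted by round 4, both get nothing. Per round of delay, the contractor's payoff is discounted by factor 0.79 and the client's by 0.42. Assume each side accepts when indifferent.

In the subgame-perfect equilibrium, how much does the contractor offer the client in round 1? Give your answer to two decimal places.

Round 4 (the client proposes): the contractor will accept anything ≥ 0, so the client offers 0 and keeps 80.
Round 3 (the contractor proposes): the client can get 80 next round, worth 0.42 × 80 = 33.6 now. The contractor offers 33.6 and keeps 80 − 33.6 = 46.4.
Round 2 (the client proposes): the contractor can get 46.4 next round, worth 0.79 × 46.4 = 36.656 now; the client offers that and keeps 43.344.
Round 1 (the contractor proposes): the client can get 43.344 next round, worth 0.42 × 43.344 = 18.20448 now, so the contractor offers 18.20448, keeping 61.79552.

18.20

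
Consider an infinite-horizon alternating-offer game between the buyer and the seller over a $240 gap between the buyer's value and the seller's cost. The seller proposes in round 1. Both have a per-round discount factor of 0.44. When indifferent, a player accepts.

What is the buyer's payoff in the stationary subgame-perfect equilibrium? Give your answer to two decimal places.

In a stationary SPE each proposer offers the other exactly their discounted continuation value.
If the seller keeps x when proposing and the buyer keeps y when proposing, then x = 240 − 0.44y and y = 240 − 0.44x.
Solving: x = 240(1 − 0.44) / (1 − 0.44·0.44) = 134.4 / 0.8064 ≈ 166.6667.
The buyer gets 240 − 166.6667 ≈ 73.3333.

73.33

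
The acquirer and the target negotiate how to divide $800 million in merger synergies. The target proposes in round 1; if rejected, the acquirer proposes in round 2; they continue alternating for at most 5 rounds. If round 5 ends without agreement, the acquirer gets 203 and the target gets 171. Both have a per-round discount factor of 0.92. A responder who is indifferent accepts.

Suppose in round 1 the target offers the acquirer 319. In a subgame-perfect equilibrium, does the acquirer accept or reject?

Accept

Work out the acquirer's continuation value if the offer is rejected.
Round 5 (the target proposes): the acquirer gets 203 if talks fail, so the target offers 203 and keeps 597.
Round 4 (the acquirer proposes): the target can get 597 next round, worth 0.92 × 597 = 549.24 now. The acquirer offers 549.24 and keeps 800 − 549.24 = 250.76.
Round 3 (the target proposes): the acquirer can get 250.76 next round, worth 0.92 × 250.76 = 230.6992 now, so the target offers 230.6992, keeping 569.3008.
Round 2 (the acquirer proposes): the target can get 569.3008 next round, worth 0.92 × 569.3008 = 523.756736 now; the acquirer offers that and keeps 276.243264.
So by rejecting in round 1, the acquirer gets 276.243264 next round, worth 0.92 × 276.243264 = 254.14380288 now.
Offer 319 ≥ 254.14380288, so the acquirer accepts.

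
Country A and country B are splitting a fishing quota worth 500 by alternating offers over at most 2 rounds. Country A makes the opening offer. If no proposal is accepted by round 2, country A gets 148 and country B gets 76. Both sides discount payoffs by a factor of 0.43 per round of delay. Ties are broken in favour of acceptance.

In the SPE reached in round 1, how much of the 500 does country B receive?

Round 2 (country B proposes): country A gets 148 if talks fail, so country B offers 148 and keeps 352.
Round 1 (country A proposes): country B can get 352 next round, worth 0.43 × 352 = 151.36 now. Country A offers 151.36 and keeps 500 − 151.36 = 348.64.

151.36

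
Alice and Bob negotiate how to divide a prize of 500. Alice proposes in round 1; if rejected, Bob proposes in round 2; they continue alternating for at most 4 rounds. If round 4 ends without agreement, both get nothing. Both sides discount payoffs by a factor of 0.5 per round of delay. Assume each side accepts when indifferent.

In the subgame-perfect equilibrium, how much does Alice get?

Solve by backward induction from round 4.
Round 4 (Bob proposes): Alice will accept anything ≥ 0, so Bob offers 0 and keeps 500.
Round 3 (Alice proposes): Bob can get 500 next round, worth 0.5 × 500 = 250 now. Alice offers 250 and keeps 500 − 250 = 250.
Round 2 (Bob proposes): Alice can get 250 next round, worth 0.5 × 250 = 125 now, so Bob offers 125, keeping 375.
Round 1 (Alice proposes): Bob can get 375 next round, worth 0.5 × 375 = 187.5 now. Alice offers 187.5 and keeps 500 − 187.5 = 312.5.

312.5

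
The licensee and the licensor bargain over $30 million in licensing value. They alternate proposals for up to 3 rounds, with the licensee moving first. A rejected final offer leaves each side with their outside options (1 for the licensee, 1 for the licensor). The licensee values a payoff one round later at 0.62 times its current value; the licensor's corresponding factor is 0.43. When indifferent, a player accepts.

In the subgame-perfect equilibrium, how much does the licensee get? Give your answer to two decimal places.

24.83

Work backward from the last round.
Round 3 (the licensee proposes): the licensor gets 1 if talks fail, so the licensee offers 1 and keeps 29.
Round 2 (the licensor proposes): the licensee can get 29 next round, worth 0.62 × 29 = 17.98 now; the licensor offers that and keeps 12.02.
Round 1 (the licensee proposes): the licensor can get 12.02 next round, worth 0.43 × 12.02 = 5.1686 now; the licensee offers that and keeps 24.8314.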